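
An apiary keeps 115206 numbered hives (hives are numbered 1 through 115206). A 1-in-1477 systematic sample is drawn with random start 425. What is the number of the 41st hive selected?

k = 1477
41st selection = r + (41−1)·k = 425 + 40×1477 = 425 + 59080 = 59505

59505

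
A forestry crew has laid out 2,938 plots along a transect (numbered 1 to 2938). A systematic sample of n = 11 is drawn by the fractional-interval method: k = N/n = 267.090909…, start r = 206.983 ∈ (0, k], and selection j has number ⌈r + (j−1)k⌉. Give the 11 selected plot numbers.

207, 475, 742, 1009, 1276, 1543, 1810, 2077, 2344, 2611, 2878

j=1: r + 0k = 206.983 → ⌈·⌉ = 207
j=2: r + 1k = 474.073909… → ⌈·⌉ = 475
j=3: r + 2k = 741.164818… → ⌈·⌉ = 742
j=4: r + 3k = 1008.255727… → ⌈·⌉ = 1009
j=5: r + 4k = 1275.346636… → ⌈·⌉ = 1276
j=6: r + 5k = 1542.437545… → ⌈·⌉ = 1543
j=7: r + 6k = 1809.528454… → ⌈·⌉ = 1810
j=8: r + 7k = 2076.619363… → ⌈·⌉ = 2077
j=9: r + 8k = 2343.710272… → ⌈·⌉ = 2344
j=10: r + 9k = 2610.801181… → ⌈·⌉ = 2611
j=11: r + 10k = 2877.892090… → ⌈·⌉ = 2878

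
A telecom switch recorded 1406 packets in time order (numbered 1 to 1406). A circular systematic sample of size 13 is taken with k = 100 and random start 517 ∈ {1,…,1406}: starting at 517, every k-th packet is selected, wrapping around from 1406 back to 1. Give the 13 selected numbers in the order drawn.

Selection 1: 517
Selection 2: 517 + 100 = 617
Selection 3: 617 + 100 = 717
Selection 4: 717 + 100 = 817
Selection 5: 817 + 100 = 917
Selection 6: 917 + 100 = 1017
Selection 7: 1017 + 100 = 1117
Selection 8: 1117 + 100 = 1217
Selection 9: 1217 + 100 = 1317
Selection 10: 1317 + 100 = 1417 → 1417 − 1406 = 11
Selection 11: 11 + 100 = 111
Selection 12: 111 + 100 = 211
Selection 13: 211 + 100 = 311

517, 617, 717, 817, 917, 1017, 1117, 1217, 1317, 11, 111, 211, 311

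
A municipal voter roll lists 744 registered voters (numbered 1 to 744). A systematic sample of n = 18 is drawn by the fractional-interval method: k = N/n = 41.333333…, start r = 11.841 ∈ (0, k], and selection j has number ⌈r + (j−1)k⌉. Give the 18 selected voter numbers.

j=1: r + 0k = 11.841 → ⌈·⌉ = 12
j=2: r + 1k = 53.174333… → ⌈·⌉ = 54
j=3: r + 2k = 94.507666… → ⌈·⌉ = 95
j=4: r + 3k = 135.841 → ⌈·⌉ = 136
j=5: r + 4k = 177.174333… → ⌈·⌉ = 178
j=6: r + 5k = 218.507666… → ⌈·⌉ = 219
j=7: r + 6k = 259.841 → ⌈·⌉ = 260
j=8: r + 7k = 301.174333… → ⌈·⌉ = 302
j=9: r + 8k = 342.507666… → ⌈·⌉ = 343
j=10: r + 9k = 383.841 → ⌈·⌉ = 384
j=11: r + 10k = 425.174333… → ⌈·⌉ = 426
j=12: r + 11k = 466.507666… → ⌈·⌉ = 467
j=13: r + 12k = 507.841 → ⌈·⌉ = 508
j=14: r + 13k = 549.174333… → ⌈·⌉ = 550
j=15: r + 14k = 590.507666… → ⌈·⌉ = 591
j=16: r + 15k = 631.841 → ⌈·⌉ = 632
j=17: r + 16k = 673.174333… → ⌈·⌉ = 674
j=18: r + 17k = 714.507666… → ⌈·⌉ = 715

12, 54, 95, 136, 178, 219, 260, 302, 343, 384, 426, 467, 508, 550, 591, 632, 674, 715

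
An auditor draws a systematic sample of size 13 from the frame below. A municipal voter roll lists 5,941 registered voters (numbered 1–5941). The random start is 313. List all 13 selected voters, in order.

k = N/n = 5941/13 = 457
voter 1: 313
voter 2: 313 + 457 = 770
voter 3: 770 + 457 = 1227
voter 4: 1227 + 457 = 1684
voter 5: 1684 + 457 = 2141
voter 6: 2141 + 457 = 2598
voter 7: 2598 + 457 = 3055
voter 8: 3055 + 457 = 3512
voter 9: 3512 + 457 = 3969
voter 10: 3969 + 457 = 4426
voter 11: 4426 + 457 = 4883
voter 12: 4883 + 457 = 5340
voter 13: 5340 + 457 = 5797

313, 770, 1227, 1684, 2141, 2598, 3055, 3512, 3969, 4426, 4883, 5340, 5797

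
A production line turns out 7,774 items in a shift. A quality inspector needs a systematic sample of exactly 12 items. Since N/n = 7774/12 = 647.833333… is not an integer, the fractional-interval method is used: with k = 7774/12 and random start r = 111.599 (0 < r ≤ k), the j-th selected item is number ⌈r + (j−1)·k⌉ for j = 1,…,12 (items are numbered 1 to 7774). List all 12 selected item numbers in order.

112, 760, 1408, 2056, 2703, 3351, 3999, 4647, 5295, 5943, 6590, 7238

j=1: r + 0k = 111.599 → ⌈·⌉ = 112
j=2: r + 1k = 759.432333… → ⌈·⌉ = 760
j=3: r + 2k = 1407.265666… → ⌈·⌉ = 1408
j=4: r + 3k = 2055.099 → ⌈·⌉ = 2056
j=5: r + 4k = 2702.932333… → ⌈·⌉ = 2703
j=6: r + 5k = 3350.765666… → ⌈·⌉ = 3351
j=7: r + 6k = 3998.599 → ⌈·⌉ = 3999
j=8: r + 7k = 4646.432333… → ⌈·⌉ = 4647
j=9: r + 8k = 5294.265666… → ⌈·⌉ = 5295
j=10: r + 9k = 5942.099 → ⌈·⌉ = 5943
j=11: r + 10k = 6589.932333… → ⌈·⌉ = 6590
j=12: r + 11k = 7237.765666… → ⌈·⌉ = 7238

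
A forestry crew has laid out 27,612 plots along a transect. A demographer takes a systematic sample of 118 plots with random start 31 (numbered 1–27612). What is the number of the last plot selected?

27409

k = 27612/118 = 234
118th selection = r + (118−1)·k = 31 + 117×234 = 31 + 27378 = 27409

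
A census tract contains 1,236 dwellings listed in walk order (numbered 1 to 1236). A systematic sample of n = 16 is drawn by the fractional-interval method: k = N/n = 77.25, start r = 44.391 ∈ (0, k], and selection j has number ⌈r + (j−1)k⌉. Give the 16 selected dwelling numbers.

j=1: r + 0k = 44.391 → ⌈·⌉ = 45
j=2: r + 1k = 121.641 → ⌈·⌉ = 122
j=3: r + 2k = 198.891 → ⌈·⌉ = 199
j=4: r + 3k = 276.141 → ⌈·⌉ = 277
j=5: r + 4k = 353.391 → ⌈·⌉ = 354
j=6: r + 5k = 430.641 → ⌈·⌉ = 431
j=7: r + 6k = 507.891 → ⌈·⌉ = 508
j=8: r + 7k = 585.141 → ⌈·⌉ = 586
j=9: r + 8k = 662.391 → ⌈·⌉ = 663
j=10: r + 9k = 739.641 → ⌈·⌉ = 740
j=11: r + 10k = 816.891 → ⌈·⌉ = 817
j=12: r + 11k = 894.141 → ⌈·⌉ = 895
j=13: r + 12k = 971.391 → ⌈·⌉ = 972
j=14: r + 13k = 1048.641 → ⌈·⌉ = 1049
j=15: r + 14k = 1125.891 → ⌈·⌉ = 1126
j=16: r + 15k = 1203.141 → ⌈·⌉ = 1204

45, 122, 199, 277, 354, 431, 508, 586, 663, 740, 817, 895, 972, 1049, 1126, 1204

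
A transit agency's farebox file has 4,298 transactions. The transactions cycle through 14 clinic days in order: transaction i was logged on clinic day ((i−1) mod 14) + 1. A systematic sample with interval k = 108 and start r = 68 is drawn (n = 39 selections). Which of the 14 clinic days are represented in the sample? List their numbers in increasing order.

Consecutive selections differ by k = 108, so their clinic day numbers differ by 108 mod 14 = 10.
gcd(108, 14) = 2, so the sample visits 14/2 = 7 distinct residues mod 14.
Start 68 is clinic day 12; the clinic days hit are 2, 4, 6, 8, 10, 12, 14.

2, 4, 6, 8, 10, 12, 14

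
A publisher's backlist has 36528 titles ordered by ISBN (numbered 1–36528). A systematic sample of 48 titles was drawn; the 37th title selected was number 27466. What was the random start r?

70

k = 36528/48 = 761
r = 27466 − (37−1)×761 = 27466 − 27396 = 70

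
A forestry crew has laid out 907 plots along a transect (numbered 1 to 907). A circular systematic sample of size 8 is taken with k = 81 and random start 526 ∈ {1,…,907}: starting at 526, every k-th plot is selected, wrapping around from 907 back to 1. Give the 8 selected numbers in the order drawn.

Selection 1: 526
Selection 2: 526 + 81 = 607
Selection 3: 607 + 81 = 688
Selection 4: 688 + 81 = 769
Selection 5: 769 + 81 = 850
Selection 6: 850 + 81 = 931 → 931 − 907 = 24
Selection 7: 24 + 81 = 105
Selection 8: 105 + 81 = 186

526, 607, 688, 769, 850, 24, 105, 186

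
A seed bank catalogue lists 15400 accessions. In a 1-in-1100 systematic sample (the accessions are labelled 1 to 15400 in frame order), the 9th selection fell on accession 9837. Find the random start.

k = 1100
r = 9837 − (9−1)×1100 = 9837 − 8800 = 1037

1037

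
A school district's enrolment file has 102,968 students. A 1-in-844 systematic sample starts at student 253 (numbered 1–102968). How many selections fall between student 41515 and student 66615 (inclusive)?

30

k = 844
First selection ≥ 41515: 253 + ⌈(41515−253)/844⌉·844 = 253 + 49×844 = 41609
Last selection ≤ 66615: 253 + ⌊(66615−253)/844⌋·844 = 253 + 78×844 = 66085
Count = 78 − 49 + 1 = 30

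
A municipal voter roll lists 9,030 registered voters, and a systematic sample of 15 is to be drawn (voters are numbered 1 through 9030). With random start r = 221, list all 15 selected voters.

221, 823, 1425, 2027, 2629, 3231, 3833, 4435, 5037, 5639, 6241, 6843, 7445, 8047, 8649

k = N/n = 9030/15 = 602
voter 1: 221
voter 2: 221 + 602 = 823
voter 3: 823 + 602 = 1425
voter 4: 1425 + 602 = 2027
voter 5: 2027 + 602 = 2629
voter 6: 2629 + 602 = 3231
voter 7: 3231 + 602 = 3833
voter 8: 3833 + 602 = 4435
voter 9: 4435 + 602 = 5037
voter 10: 5037 + 602 = 5639
voter 11: 5639 + 602 = 6241
voter 12: 6241 + 602 = 6843
voter 13: 6843 + 602 = 7445
voter 14: 7445 + 602 = 8047
voter 15: 8047 + 602 = 8649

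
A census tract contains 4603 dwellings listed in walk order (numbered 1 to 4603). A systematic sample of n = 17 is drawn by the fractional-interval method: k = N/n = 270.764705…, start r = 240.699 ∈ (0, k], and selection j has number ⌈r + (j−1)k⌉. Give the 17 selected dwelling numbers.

241, 512, 783, 1053, 1324, 1595, 1866, 2137, 2407, 2678, 2949, 3220, 3490, 3761, 4032, 4303, 4573

j=1: r + 0k = 240.699 → ⌈·⌉ = 241
j=2: r + 1k = 511.463705… → ⌈·⌉ = 512
j=3: r + 2k = 782.228411… → ⌈·⌉ = 783
j=4: r + 3k = 1052.993117… → ⌈·⌉ = 1053
j=5: r + 4k = 1323.757823… → ⌈·⌉ = 1324
j=6: r + 5k = 1594.522529… → ⌈·⌉ = 1595
j=7: r + 6k = 1865.287235… → ⌈·⌉ = 1866
j=8: r + 7k = 2136.051941… → ⌈·⌉ = 2137
j=9: r + 8k = 2406.816647… → ⌈·⌉ = 2407
j=10: r + 9k = 2677.581352… → ⌈·⌉ = 2678
j=11: r + 10k = 2948.346058… → ⌈·⌉ = 2949
j=12: r + 11k = 3219.110764… → ⌈·⌉ = 3220
j=13: r + 12k = 3489.875470… → ⌈·⌉ = 3490
j=14: r + 13k = 3760.640176… → ⌈·⌉ = 3761
j=15: r + 14k = 4031.404882… → ⌈·⌉ = 4032
j=16: r + 15k = 4302.169588… → ⌈·⌉ = 4303
j=17: r + 16k = 4572.934294… → ⌈·⌉ = 4573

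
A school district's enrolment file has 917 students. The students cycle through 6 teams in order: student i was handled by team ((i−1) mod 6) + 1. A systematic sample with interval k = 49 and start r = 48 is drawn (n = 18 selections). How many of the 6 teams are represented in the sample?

6

Consecutive selections differ by k = 49, so their team numbers differ by 49 mod 6 = 1.
gcd(49, 6) = 1, so the sample visits 6/1 = 6 distinct residues mod 6.
Start 48 is team 6; the teams hit are 1, 2, 3, 4, 5, 6.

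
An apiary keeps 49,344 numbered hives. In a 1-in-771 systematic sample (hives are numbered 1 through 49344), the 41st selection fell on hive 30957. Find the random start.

117

k = 771
r = 30957 − (41−1)×771 = 30957 − 30840 = 117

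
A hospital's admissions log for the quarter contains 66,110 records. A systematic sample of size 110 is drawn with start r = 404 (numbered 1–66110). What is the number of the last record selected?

k = 66110/110 = 601
110th selection = r + (110−1)·k = 404 + 109×601 = 404 + 65509 = 65913

65913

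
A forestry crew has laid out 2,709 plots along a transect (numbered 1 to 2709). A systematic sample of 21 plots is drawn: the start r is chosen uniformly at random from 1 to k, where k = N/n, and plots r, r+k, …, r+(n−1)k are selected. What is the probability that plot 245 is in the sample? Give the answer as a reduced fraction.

1/129

k = 2709/21 = 129.
Plot 245 is selected iff r ≡ 245 (mod 129); exactly one such r in {1,…,129}.
Inclusion probability = 1/129.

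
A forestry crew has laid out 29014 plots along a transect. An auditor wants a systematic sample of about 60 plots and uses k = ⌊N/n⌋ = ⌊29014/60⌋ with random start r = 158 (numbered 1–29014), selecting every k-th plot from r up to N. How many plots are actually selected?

60

k = ⌊29014/60⌋ = 483
Achieved size = ⌊(29014 − 158)/483⌋ + 1 = ⌊28856/483⌋ + 1 = 59 + 1 = 60
(last selection: 158 + 59×483 = 28655 ≤ 29014; next would be 29138 > 29014)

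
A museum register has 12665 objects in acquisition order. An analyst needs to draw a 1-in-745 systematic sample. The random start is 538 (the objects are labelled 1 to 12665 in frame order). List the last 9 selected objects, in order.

6498, 7243, 7988, 8733, 9478, 10223, 10968, 11713, 12458

9th selection = 538 + 8×745 = 6498
10th: 6498 + 745 = 7243
11th: 7243 + 745 = 7988
12th: 7988 + 745 = 8733
13th: 8733 + 745 = 9478
14th: 9478 + 745 = 10223
15th: 10223 + 745 = 10968
16th: 10968 + 745 = 11713
17th: 11713 + 745 = 12458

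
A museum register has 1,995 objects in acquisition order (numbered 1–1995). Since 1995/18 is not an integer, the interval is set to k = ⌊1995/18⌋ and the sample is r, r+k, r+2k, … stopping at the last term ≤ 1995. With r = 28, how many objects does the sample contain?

k = ⌊1995/18⌋ = 110
Achieved size = ⌊(1995 − 28)/110⌋ + 1 = ⌊1967/110⌋ + 1 = 17 + 1 = 18
(last selection: 28 + 17×110 = 1898 ≤ 1995; next would be 2008 > 1995)

18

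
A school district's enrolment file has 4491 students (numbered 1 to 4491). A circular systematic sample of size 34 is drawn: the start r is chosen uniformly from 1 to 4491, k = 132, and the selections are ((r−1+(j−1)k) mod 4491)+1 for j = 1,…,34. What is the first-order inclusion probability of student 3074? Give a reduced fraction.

34/4491

For each position j, as r ranges over 1…4491 the j-th selection hits every student exactly once, so student 3074 is selected for exactly 34 of the 4491 starts.
Inclusion probability = 34/4491.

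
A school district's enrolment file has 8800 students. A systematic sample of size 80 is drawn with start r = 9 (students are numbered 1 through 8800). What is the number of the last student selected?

8699

k = 8800/80 = 110
80th selection = r + (80−1)·k = 9 + 79×110 = 9 + 8690 = 8699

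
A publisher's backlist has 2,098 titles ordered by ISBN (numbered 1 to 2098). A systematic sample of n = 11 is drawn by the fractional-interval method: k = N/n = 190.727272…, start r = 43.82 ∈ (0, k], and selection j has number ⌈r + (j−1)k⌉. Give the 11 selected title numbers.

44, 235, 426, 617, 807, 998, 1189, 1379, 1570, 1761, 1952

j=1: r + 0k = 43.82 → ⌈·⌉ = 44
j=2: r + 1k = 234.547272… → ⌈·⌉ = 235
j=3: r + 2k = 425.274545… → ⌈·⌉ = 426
j=4: r + 3k = 616.001818… → ⌈·⌉ = 617
j=5: r + 4k = 806.729090… → ⌈·⌉ = 807
j=6: r + 5k = 997.456363… → ⌈·⌉ = 998
j=7: r + 6k = 1188.183636… → ⌈·⌉ = 1189
j=8: r + 7k = 1378.910909… → ⌈·⌉ = 1379
j=9: r + 8k = 1569.638181… → ⌈·⌉ = 1570
j=10: r + 9k = 1760.365454… → ⌈·⌉ = 1761
j=11: r + 10k = 1951.092727… → ⌈·⌉ = 1952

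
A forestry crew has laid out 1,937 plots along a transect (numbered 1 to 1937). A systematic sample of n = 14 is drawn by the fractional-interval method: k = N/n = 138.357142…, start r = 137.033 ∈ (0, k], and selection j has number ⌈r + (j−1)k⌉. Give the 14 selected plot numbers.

j=1: r + 0k = 137.033 → ⌈·⌉ = 138
j=2: r + 1k = 275.390142… → ⌈·⌉ = 276
j=3: r + 2k = 413.747285… → ⌈·⌉ = 414
j=4: r + 3k = 552.104428… → ⌈·⌉ = 553
j=5: r + 4k = 690.461571… → ⌈·⌉ = 691
j=6: r + 5k = 828.818714… → ⌈·⌉ = 829
j=7: r + 6k = 967.175857… → ⌈·⌉ = 968
j=8: r + 7k = 1105.533 → ⌈·⌉ = 1106
j=9: r + 8k = 1243.890142… → ⌈·⌉ = 1244
j=10: r + 9k = 1382.247285… → ⌈·⌉ = 1383
j=11: r + 10k = 1520.604428… → ⌈·⌉ = 1521
j=12: r + 11k = 1658.961571… → ⌈·⌉ = 1659
j=13: r + 12k = 1797.318714… → ⌈·⌉ = 1798
j=14: r + 13k = 1935.675857… → ⌈·⌉ = 1936

138, 276, 414, 553, 691, 829, 968, 1106, 1244, 1383, 1521, 1659, 1798, 1936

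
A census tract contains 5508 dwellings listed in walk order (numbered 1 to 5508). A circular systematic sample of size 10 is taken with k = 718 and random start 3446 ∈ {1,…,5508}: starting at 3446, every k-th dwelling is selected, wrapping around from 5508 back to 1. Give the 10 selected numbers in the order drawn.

Selection 1: 3446
Selection 2: 3446 + 718 = 4164
Selection 3: 4164 + 718 = 4882
Selection 4: 4882 + 718 = 5600 → 5600 − 5508 = 92
Selection 5: 92 + 718 = 810
Selection 6: 810 + 718 = 1528
Selection 7: 1528 + 718 = 2246
Selection 8: 2246 + 718 = 2964
Selection 9: 2964 + 718 = 3682
Selection 10: 3682 + 718 = 4400

3446, 4164, 4882, 92, 810, 1528, 2246, 2964, 3682, 4400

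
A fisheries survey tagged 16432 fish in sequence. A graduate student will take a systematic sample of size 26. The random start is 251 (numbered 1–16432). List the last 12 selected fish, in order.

k = N/n = 16432/26 = 632
15th selection = 251 + 14×632 = 9099
16th: 9099 + 632 = 9731
17th: 9731 + 632 = 10363
18th: 10363 + 632 = 10995
19th: 10995 + 632 = 11627
20th: 11627 + 632 = 12259
21st: 12259 + 632 = 12891
22nd: 12891 + 632 = 13523
23rd: 13523 + 632 = 14155
24th: 14155 + 632 = 14787
25th: 14787 + 632 = 15419
26th: 15419 + 632 = 16051

9099, 9731, 10363, 10995, 11627, 12259, 12891, 13523, 14155, 14787, 15419, 16051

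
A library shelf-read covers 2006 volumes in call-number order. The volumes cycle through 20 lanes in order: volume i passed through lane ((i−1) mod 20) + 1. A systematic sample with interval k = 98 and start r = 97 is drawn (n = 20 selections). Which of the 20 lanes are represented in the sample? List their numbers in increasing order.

Consecutive selections differ by k = 98, so their lane numbers differ by 98 mod 20 = 18.
gcd(98, 20) = 2, so the sample visits 20/2 = 10 distinct residues mod 20.
Start 97 is lane 17; the lanes hit are 1, 3, 5, 7, 9, 11, 13, 15, 17, 19.

1, 3, 5, 7, 9, 11, 13, 15, 17, 19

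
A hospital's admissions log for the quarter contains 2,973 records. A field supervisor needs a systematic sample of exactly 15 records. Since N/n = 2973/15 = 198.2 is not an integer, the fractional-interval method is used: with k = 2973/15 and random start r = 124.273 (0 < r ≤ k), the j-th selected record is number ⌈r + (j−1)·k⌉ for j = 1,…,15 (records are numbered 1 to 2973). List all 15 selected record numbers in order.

125, 323, 521, 719, 918, 1116, 1314, 1512, 1710, 1909, 2107, 2305, 2503, 2701, 2900

j=1: r + 0k = 124.273 → ⌈·⌉ = 125
j=2: r + 1k = 322.473 → ⌈·⌉ = 323
j=3: r + 2k = 520.673 → ⌈·⌉ = 521
j=4: r + 3k = 718.873 → ⌈·⌉ = 719
j=5: r + 4k = 917.073 → ⌈·⌉ = 918
j=6: r + 5k = 1115.273 → ⌈·⌉ = 1116
j=7: r + 6k = 1313.473 → ⌈·⌉ = 1314
j=8: r + 7k = 1511.673 → ⌈·⌉ = 1512
j=9: r + 8k = 1709.873 → ⌈·⌉ = 1710
j=10: r + 9k = 1908.073 → ⌈·⌉ = 1909
j=11: r + 10k = 2106.273 → ⌈·⌉ = 2107
j=12: r + 11k = 2304.473 → ⌈·⌉ = 2305
j=13: r + 12k = 2502.673 → ⌈·⌉ = 2503
j=14: r + 13k = 2700.873 → ⌈·⌉ = 2701
j=15: r + 14k = 2899.073 → ⌈·⌉ = 2900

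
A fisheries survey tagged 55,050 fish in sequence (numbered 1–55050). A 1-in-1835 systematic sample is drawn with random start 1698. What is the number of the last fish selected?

k = 1835
30th selection = r + (30−1)·k = 1698 + 29×1835 = 1698 + 53215 = 54913

54913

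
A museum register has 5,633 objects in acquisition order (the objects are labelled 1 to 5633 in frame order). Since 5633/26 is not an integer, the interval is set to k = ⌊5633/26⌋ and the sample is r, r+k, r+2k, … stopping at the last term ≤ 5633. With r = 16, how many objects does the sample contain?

k = ⌊5633/26⌋ = 216
Achieved size = ⌊(5633 − 16)/216⌋ + 1 = ⌊5617/216⌋ + 1 = 26 + 1 = 27
(last selection: 16 + 26×216 = 5632 ≤ 5633; next would be 5848 > 5633)

27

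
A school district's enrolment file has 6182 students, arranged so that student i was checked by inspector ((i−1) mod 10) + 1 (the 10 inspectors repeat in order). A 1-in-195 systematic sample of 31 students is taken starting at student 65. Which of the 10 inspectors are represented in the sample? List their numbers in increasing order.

Consecutive selections differ by k = 195, so their inspector numbers differ by 195 mod 10 = 5.
gcd(195, 10) = 5, so the sample visits 10/5 = 2 distinct residues mod 10.
Start 65 is inspector 5; the inspectors hit are 5, 10.

5, 10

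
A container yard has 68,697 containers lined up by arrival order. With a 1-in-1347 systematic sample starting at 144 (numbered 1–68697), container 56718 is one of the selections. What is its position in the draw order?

k = 1347
position = (56718 − 144)/1347 + 1 = 56574/1347 + 1 = 42 + 1 = 43

43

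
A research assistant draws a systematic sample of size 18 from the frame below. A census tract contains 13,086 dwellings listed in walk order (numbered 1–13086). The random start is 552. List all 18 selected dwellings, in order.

k = N/n = 13086/18 = 727
dwelling 1: 552
dwelling 2: 552 + 727 = 1279
dwelling 3: 1279 + 727 = 2006
dwelling 4: 2006 + 727 = 2733
dwelling 5: 2733 + 727 = 3460
dwelling 6: 3460 + 727 = 4187
dwelling 7: 4187 + 727 = 4914
dwelling 8: 4914 + 727 = 5641
dwelling 9: 5641 + 727 = 6368
dwelling 10: 6368 + 727 = 7095
dwelling 11: 7095 + 727 = 7822
dwelling 12: 7822 + 727 = 8549
dwelling 13: 8549 + 727 = 9276
dwelling 14: 9276 + 727 = 10003
dwelling 15: 10003 + 727 = 10730
dwelling 16: 10730 + 727 = 11457
dwelling 17: 11457 + 727 = 12184
dwelling 18: 12184 + 727 = 12911

552, 1279, 2006, 2733, 3460, 4187, 4914, 5641, 6368, 7095, 7822, 8549, 9276, 10003, 10730, 11457, 12184, 12911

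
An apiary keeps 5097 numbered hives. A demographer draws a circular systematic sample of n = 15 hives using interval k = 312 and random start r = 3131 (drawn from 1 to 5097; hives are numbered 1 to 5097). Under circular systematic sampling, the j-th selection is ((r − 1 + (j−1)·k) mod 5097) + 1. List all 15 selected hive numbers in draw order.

3131, 3443, 3755, 4067, 4379, 4691, 5003, 218, 530, 842, 1154, 1466, 1778, 2090, 2402

Selection 1: 3131
Selection 2: 3131 + 312 = 3443
Selection 3: 3443 + 312 = 3755
Selection 4: 3755 + 312 = 4067
Selection 5: 4067 + 312 = 4379
Selection 6: 4379 + 312 = 4691
Selection 7: 4691 + 312 = 5003
Selection 8: 5003 + 312 = 5315 → 5315 − 5097 = 218
Selection 9: 218 + 312 = 530
Selection 10: 530 + 312 = 842
Selection 11: 842 + 312 = 1154
Selection 12: 1154 + 312 = 1466
Selection 13: 1466 + 312 = 1778
Selection 14: 1778 + 312 = 2090
Selection 15: 2090 + 312 = 2402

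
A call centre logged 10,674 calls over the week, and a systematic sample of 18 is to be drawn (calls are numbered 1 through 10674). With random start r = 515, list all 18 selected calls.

515, 1108, 1701, 2294, 2887, 3480, 4073, 4666, 5259, 5852, 6445, 7038, 7631, 8224, 8817, 9410, 10003, 10596

k = N/n = 10674/18 = 593
call 1: 515
call 2: 515 + 593 = 1108
call 3: 1108 + 593 = 1701
call 4: 1701 + 593 = 2294
call 5: 2294 + 593 = 2887
call 6: 2887 + 593 = 3480
call 7: 3480 + 593 = 4073
call 8: 4073 + 593 = 4666
call 9: 4666 + 593 = 5259
call 10: 5259 + 593 = 5852
call 11: 5852 + 593 = 6445
call 12: 6445 + 593 = 7038
call 13: 7038 + 593 = 7631
call 14: 7631 + 593 = 8224
call 15: 8224 + 593 = 8817
call 16: 8817 + 593 = 9410
call 17: 9410 + 593 = 10003
call 18: 10003 + 593 = 10596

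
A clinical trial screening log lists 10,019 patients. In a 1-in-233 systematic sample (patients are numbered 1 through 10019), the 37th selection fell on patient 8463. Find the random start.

75

k = 233
r = 8463 − (37−1)×233 = 8463 − 8388 = 75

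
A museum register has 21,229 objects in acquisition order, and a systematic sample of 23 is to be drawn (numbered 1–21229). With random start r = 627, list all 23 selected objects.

k = N/n = 21229/23 = 923
object 1: 627
object 2: 627 + 923 = 1550
object 3: 1550 + 923 = 2473
object 4: 2473 + 923 = 3396
object 5: 3396 + 923 = 4319
object 6: 4319 + 923 = 5242
object 7: 5242 + 923 = 6165
object 8: 6165 + 923 = 7088
object 9: 7088 + 923 = 8011
object 10: 8011 + 923 = 8934
object 11: 8934 + 923 = 9857
object 12: 9857 + 923 = 10780
object 13: 10780 + 923 = 11703
object 14: 11703 + 923 = 12626
object 15: 12626 + 923 = 13549
object 16: 13549 + 923 = 14472
object 17: 14472 + 923 = 15395
object 18: 15395 + 923 = 16318
object 19: 16318 + 923 = 17241
object 20: 17241 + 923 = 18164
object 21: 18164 + 923 = 19087
object 22: 19087 + 923 = 20010
object 23: 20010 + 923 = 20933

627, 1550, 2473, 3396, 4319, 5242, 6165, 7088, 8011, 8934, 9857, 10780, 11703, 12626, 13549, 14472, 15395, 16318, 17241, 18164, 19087, 20010, 20933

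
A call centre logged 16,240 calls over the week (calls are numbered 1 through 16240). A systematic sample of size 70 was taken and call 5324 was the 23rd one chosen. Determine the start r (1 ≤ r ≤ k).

220

k = 16240/70 = 232
r = 5324 − (23−1)×232 = 5324 − 5104 = 220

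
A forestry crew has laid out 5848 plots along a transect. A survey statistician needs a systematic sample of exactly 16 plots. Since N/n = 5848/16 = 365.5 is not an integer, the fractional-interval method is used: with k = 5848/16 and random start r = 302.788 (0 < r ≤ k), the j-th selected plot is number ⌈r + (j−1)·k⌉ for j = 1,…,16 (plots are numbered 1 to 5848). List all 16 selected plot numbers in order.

j=1: r + 0k = 302.788 → ⌈·⌉ = 303
j=2: r + 1k = 668.288 → ⌈·⌉ = 669
j=3: r + 2k = 1033.788 → ⌈·⌉ = 1034
j=4: r + 3k = 1399.288 → ⌈·⌉ = 1400
j=5: r + 4k = 1764.788 → ⌈·⌉ = 1765
j=6: r + 5k = 2130.288 → ⌈·⌉ = 2131
j=7: r + 6k = 2495.788 → ⌈·⌉ = 2496
j=8: r + 7k = 2861.288 → ⌈·⌉ = 2862
j=9: r + 8k = 3226.788 → ⌈·⌉ = 3227
j=10: r + 9k = 3592.288 → ⌈·⌉ = 3593
j=11: r + 10k = 3957.788 → ⌈·⌉ = 3958
j=12: r + 11k = 4323.288 → ⌈·⌉ = 4324
j=13: r + 12k = 4688.788 → ⌈·⌉ = 4689
j=14: r + 13k = 5054.288 → ⌈·⌉ = 5055
j=15: r + 14k = 5419.788 → ⌈·⌉ = 5420
j=16: r + 15k = 5785.288 → ⌈·⌉ = 5786

303, 669, 1034, 1400, 1765, 2131, 2496, 2862, 3227, 3593, 3958, 4324, 4689, 5055, 5420, 5786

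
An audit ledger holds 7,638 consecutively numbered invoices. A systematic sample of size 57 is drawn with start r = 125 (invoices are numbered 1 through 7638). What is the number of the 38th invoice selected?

k = 7638/57 = 134
38th selection = r + (38−1)·k = 125 + 37×134 = 125 + 4958 = 5083

5083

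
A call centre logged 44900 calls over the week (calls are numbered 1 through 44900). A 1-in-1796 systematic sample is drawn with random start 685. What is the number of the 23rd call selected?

40197

k = 1796
23rd selection = r + (23−1)·k = 685 + 22×1796 = 685 + 39512 = 40197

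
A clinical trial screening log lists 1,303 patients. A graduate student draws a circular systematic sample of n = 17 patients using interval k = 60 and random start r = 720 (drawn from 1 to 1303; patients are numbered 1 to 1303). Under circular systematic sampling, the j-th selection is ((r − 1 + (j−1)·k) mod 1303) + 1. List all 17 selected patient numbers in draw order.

720, 780, 840, 900, 960, 1020, 1080, 1140, 1200, 1260, 17, 77, 137, 197, 257, 317, 377

Selection 1: 720
Selection 2: 720 + 60 = 780
Selection 3: 780 + 60 = 840
Selection 4: 840 + 60 = 900
Selection 5: 900 + 60 = 960
Selection 6: 960 + 60 = 1020
Selection 7: 1020 + 60 = 1080
Selection 8: 1080 + 60 = 1140
Selection 9: 1140 + 60 = 1200
Selection 10: 1200 + 60 = 1260
Selection 11: 1260 + 60 = 1320 → 1320 − 1303 = 17
Selection 12: 17 + 60 = 77
Selection 13: 77 + 60 = 137
Selection 14: 137 + 60 = 197
Selection 15: 197 + 60 = 257
Selection 16: 257 + 60 = 317
Selection 17: 317 + 60 = 377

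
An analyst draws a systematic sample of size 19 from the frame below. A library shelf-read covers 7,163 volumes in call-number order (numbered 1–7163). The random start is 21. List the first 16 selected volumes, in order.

21, 398, 775, 1152, 1529, 1906, 2283, 2660, 3037, 3414, 3791, 4168, 4545, 4922, 5299, 5676

k = N/n = 7163/19 = 377
volume 1: 21
volume 2: 21 + 377 = 398
volume 3: 398 + 377 = 775
volume 4: 775 + 377 = 1152
volume 5: 1152 + 377 = 1529
volume 6: 1529 + 377 = 1906
volume 7: 1906 + 377 = 2283
volume 8: 2283 + 377 = 2660
volume 9: 2660 + 377 = 3037
volume 10: 3037 + 377 = 3414
volume 11: 3414 + 377 = 3791
volume 12: 3791 + 377 = 4168
volume 13: 4168 + 377 = 4545
volume 14: 4545 + 377 = 4922
volume 15: 4922 + 377 = 5299
volume 16: 5299 + 377 = 5676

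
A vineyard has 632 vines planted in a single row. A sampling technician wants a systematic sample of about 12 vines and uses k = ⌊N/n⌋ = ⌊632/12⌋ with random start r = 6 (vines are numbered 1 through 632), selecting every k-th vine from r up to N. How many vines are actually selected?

k = ⌊632/12⌋ = 52
Achieved size = ⌊(632 − 6)/52⌋ + 1 = ⌊626/52⌋ + 1 = 12 + 1 = 13
(last selection: 6 + 12×52 = 630 ≤ 632; next would be 682 > 632)

13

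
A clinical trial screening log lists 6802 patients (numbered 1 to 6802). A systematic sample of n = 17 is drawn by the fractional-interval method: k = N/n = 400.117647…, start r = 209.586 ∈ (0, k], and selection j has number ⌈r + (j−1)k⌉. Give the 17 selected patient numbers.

j=1: r + 0k = 209.586 → ⌈·⌉ = 210
j=2: r + 1k = 609.703647… → ⌈·⌉ = 610
j=3: r + 2k = 1009.821294… → ⌈·⌉ = 1010
j=4: r + 3k = 1409.938941… → ⌈·⌉ = 1410
j=5: r + 4k = 1810.056588… → ⌈·⌉ = 1811
j=6: r + 5k = 2210.174235… → ⌈·⌉ = 2211
j=7: r + 6k = 2610.291882… → ⌈·⌉ = 2611
j=8: r + 7k = 3010.409529… → ⌈·⌉ = 3011
j=9: r + 8k = 3410.527176… → ⌈·⌉ = 3411
j=10: r + 9k = 3810.644823… → ⌈·⌉ = 3811
j=11: r + 10k = 4210.762470… → ⌈·⌉ = 4211
j=12: r + 11k = 4610.880117… → ⌈·⌉ = 4611
j=13: r + 12k = 5010.997764… → ⌈·⌉ = 5011
j=14: r + 13k = 5411.115411… → ⌈·⌉ = 5412
j=15: r + 14k = 5811.233058… → ⌈·⌉ = 5812
j=16: r + 15k = 6211.350705… → ⌈·⌉ = 6212
j=17: r + 16k = 6611.468352… → ⌈·⌉ = 6612

210, 610, 1010, 1410, 1811, 2211, 2611, 3011, 3411, 3811, 4211, 4611, 5011, 5412, 5812, 6212, 6612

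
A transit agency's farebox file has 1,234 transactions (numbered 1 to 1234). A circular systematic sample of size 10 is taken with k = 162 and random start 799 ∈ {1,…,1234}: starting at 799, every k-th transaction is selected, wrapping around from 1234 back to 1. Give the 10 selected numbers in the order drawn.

799, 961, 1123, 51, 213, 375, 537, 699, 861, 1023

Selection 1: 799
Selection 2: 799 + 162 = 961
Selection 3: 961 + 162 = 1123
Selection 4: 1123 + 162 = 1285 → 1285 − 1234 = 51
Selection 5: 51 + 162 = 213
Selection 6: 213 + 162 = 375
Selection 7: 375 + 162 = 537
Selection 8: 537 + 162 = 699
Selection 9: 699 + 162 = 861
Selection 10: 861 + 162 = 1023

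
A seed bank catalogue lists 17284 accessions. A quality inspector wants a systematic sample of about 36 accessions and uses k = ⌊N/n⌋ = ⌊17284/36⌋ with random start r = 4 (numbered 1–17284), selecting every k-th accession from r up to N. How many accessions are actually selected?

37

k = ⌊17284/36⌋ = 480
Achieved size = ⌊(17284 − 4)/480⌋ + 1 = ⌊17280/480⌋ + 1 = 36 + 1 = 37
(last selection: 4 + 36×480 = 17284 ≤ 17284; next would be 17764 > 17284)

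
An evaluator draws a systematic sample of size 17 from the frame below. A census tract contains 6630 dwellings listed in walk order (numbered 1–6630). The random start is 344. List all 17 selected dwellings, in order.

k = N/n = 6630/17 = 390
dwelling 1: 344
dwelling 2: 344 + 390 = 734
dwelling 3: 734 + 390 = 1124
dwelling 4: 1124 + 390 = 1514
dwelling 5: 1514 + 390 = 1904
dwelling 6: 1904 + 390 = 2294
dwelling 7: 2294 + 390 = 2684
dwelling 8: 2684 + 390 = 3074
dwelling 9: 3074 + 390 = 3464
dwelling 10: 3464 + 390 = 3854
dwelling 11: 3854 + 390 = 4244
dwelling 12: 4244 + 390 = 4634
dwelling 13: 4634 + 390 = 5024
dwelling 14: 5024 + 390 = 5414
dwelling 15: 5414 + 390 = 5804
dwelling 16: 5804 + 390 = 6194
dwelling 17: 6194 + 390 = 6584

344, 734, 1124, 1514, 1904, 2294, 2684, 3074, 3464, 3854, 4244, 4634, 5024, 5414, 5804, 6194, 6584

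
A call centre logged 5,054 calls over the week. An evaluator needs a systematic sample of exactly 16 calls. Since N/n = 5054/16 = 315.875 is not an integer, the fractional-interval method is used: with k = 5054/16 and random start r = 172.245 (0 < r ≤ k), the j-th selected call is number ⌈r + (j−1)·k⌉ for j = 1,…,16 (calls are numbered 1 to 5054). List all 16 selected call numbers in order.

j=1: r + 0k = 172.245 → ⌈·⌉ = 173
j=2: r + 1k = 488.12 → ⌈·⌉ = 489
j=3: r + 2k = 803.995 → ⌈·⌉ = 804
j=4: r + 3k = 1119.87 → ⌈·⌉ = 1120
j=5: r + 4k = 1435.745 → ⌈·⌉ = 1436
j=6: r + 5k = 1751.62 → ⌈·⌉ = 1752
j=7: r + 6k = 2067.495 → ⌈·⌉ = 2068
j=8: r + 7k = 2383.37 → ⌈·⌉ = 2384
j=9: r + 8k = 2699.245 → ⌈·⌉ = 2700
j=10: r + 9k = 3015.12 → ⌈·⌉ = 3016
j=11: r + 10k = 3330.995 → ⌈·⌉ = 3331
j=12: r + 11k = 3646.87 → ⌈·⌉ = 3647
j=13: r + 12k = 3962.745 → ⌈·⌉ = 3963
j=14: r + 13k = 4278.62 → ⌈·⌉ = 4279
j=15: r + 14k = 4594.495 → ⌈·⌉ = 4595
j=16: r + 15k = 4910.37 → ⌈·⌉ = 4911

173, 489, 804, 1120, 1436, 1752, 2068, 2384, 2700, 3016, 3331, 3647, 3963, 4279, 4595, 4911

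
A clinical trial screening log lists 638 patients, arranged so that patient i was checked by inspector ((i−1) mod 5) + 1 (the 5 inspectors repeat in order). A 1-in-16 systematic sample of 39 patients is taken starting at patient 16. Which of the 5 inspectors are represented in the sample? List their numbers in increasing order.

Consecutive selections differ by k = 16, so their inspector numbers differ by 16 mod 5 = 1.
gcd(16, 5) = 1, so the sample visits 5/1 = 5 distinct residues mod 5.
Start 16 is inspector 1; the inspectors hit are 1, 2, 3, 4, 5.

1, 2, 3, 4, 5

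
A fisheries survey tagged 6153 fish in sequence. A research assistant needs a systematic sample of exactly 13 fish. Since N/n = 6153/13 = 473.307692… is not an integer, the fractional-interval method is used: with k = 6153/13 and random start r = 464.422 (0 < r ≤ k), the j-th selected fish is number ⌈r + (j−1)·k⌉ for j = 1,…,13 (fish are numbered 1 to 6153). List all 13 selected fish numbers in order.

465, 938, 1412, 1885, 2358, 2831, 3305, 3778, 4251, 4725, 5198, 5671, 6145

j=1: r + 0k = 464.422 → ⌈·⌉ = 465
j=2: r + 1k = 937.729692… → ⌈·⌉ = 938
j=3: r + 2k = 1411.037384… → ⌈·⌉ = 1412
j=4: r + 3k = 1884.345076… → ⌈·⌉ = 1885
j=5: r + 4k = 2357.652769… → ⌈·⌉ = 2358
j=6: r + 5k = 2830.960461… → ⌈·⌉ = 2831
j=7: r + 6k = 3304.268153… → ⌈·⌉ = 3305
j=8: r + 7k = 3777.575846… → ⌈·⌉ = 3778
j=9: r + 8k = 4250.883538… → ⌈·⌉ = 4251
j=10: r + 9k = 4724.191230… → ⌈·⌉ = 4725
j=11: r + 10k = 5197.498923… → ⌈·⌉ = 5198
j=12: r + 11k = 5670.806615… → ⌈·⌉ = 5671
j=13: r + 12k = 6144.114307… → ⌈·⌉ = 6145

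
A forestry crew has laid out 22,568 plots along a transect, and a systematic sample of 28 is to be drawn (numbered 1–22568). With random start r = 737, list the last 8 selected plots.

16857, 17663, 18469, 19275, 20081, 20887, 21693, 22499

k = N/n = 22568/28 = 806
21st selection = 737 + 20×806 = 16857
22nd: 16857 + 806 = 17663
23rd: 17663 + 806 = 18469
24th: 18469 + 806 = 19275
25th: 19275 + 806 = 20081
26th: 20081 + 806 = 20887
27th: 20887 + 806 = 21693
28th: 21693 + 806 = 22499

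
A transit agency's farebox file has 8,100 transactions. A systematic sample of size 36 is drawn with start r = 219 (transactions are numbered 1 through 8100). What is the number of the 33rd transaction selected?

k = 8100/36 = 225
33rd selection = r + (33−1)·k = 219 + 32×225 = 219 + 7200 = 7419

7419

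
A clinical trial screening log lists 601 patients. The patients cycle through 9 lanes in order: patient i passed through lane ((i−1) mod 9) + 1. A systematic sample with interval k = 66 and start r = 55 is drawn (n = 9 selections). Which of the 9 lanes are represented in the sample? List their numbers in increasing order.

1, 4, 7

Consecutive selections differ by k = 66, so their lane numbers differ by 66 mod 9 = 3.
gcd(66, 9) = 3, so the sample visits 9/3 = 3 distinct residues mod 9.
Start 55 is lane 1; the lanes hit are 1, 4, 7.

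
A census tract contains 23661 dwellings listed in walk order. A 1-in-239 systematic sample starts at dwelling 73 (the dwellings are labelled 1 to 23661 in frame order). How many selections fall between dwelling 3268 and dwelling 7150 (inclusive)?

16

k = 239
First selection ≥ 3268: 73 + ⌈(3268−73)/239⌉·239 = 73 + 14×239 = 3419
Last selection ≤ 7150: 73 + ⌊(7150−73)/239⌋·239 = 73 + 29×239 = 7004
Count = 29 − 14 + 1 = 16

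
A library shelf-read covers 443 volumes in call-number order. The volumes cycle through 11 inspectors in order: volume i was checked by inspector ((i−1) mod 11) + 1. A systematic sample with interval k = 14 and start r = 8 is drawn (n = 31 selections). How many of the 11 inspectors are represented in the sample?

Consecutive selections differ by k = 14, so their inspector numbers differ by 14 mod 11 = 3.
gcd(14, 11) = 1, so the sample visits 11/1 = 11 distinct residues mod 11.
Start 8 is inspector 8; the inspectors hit are 1, 2, 3, 4, 5, 6, 7, 8, 9, 10, 11.

11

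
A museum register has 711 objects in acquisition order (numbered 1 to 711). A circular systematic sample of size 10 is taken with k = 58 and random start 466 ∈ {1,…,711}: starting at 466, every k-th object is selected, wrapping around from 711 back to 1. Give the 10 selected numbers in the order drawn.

466, 524, 582, 640, 698, 45, 103, 161, 219, 277

Selection 1: 466
Selection 2: 466 + 58 = 524
Selection 3: 524 + 58 = 582
Selection 4: 582 + 58 = 640
Selection 5: 640 + 58 = 698
Selection 6: 698 + 58 = 756 → 756 − 711 = 45
Selection 7: 45 + 58 = 103
Selection 8: 103 + 58 = 161
Selection 9: 161 + 58 = 219
Selection 10: 219 + 58 = 277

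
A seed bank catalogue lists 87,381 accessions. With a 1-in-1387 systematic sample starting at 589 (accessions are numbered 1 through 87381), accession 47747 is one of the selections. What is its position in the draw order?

35

k = 1387
position = (47747 − 589)/1387 + 1 = 47158/1387 + 1 = 34 + 1 = 35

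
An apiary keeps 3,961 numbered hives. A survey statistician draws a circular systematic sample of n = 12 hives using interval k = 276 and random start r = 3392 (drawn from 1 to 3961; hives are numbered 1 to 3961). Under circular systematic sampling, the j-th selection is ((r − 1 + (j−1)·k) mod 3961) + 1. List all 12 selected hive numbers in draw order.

3392, 3668, 3944, 259, 535, 811, 1087, 1363, 1639, 1915, 2191, 2467

Selection 1: 3392
Selection 2: 3392 + 276 = 3668
Selection 3: 3668 + 276 = 3944
Selection 4: 3944 + 276 = 4220 → 4220 − 3961 = 259
Selection 5: 259 + 276 = 535
Selection 6: 535 + 276 = 811
Selection 7: 811 + 276 = 1087
Selection 8: 1087 + 276 = 1363
Selection 9: 1363 + 276 = 1639
Selection 10: 1639 + 276 = 1915
Selection 11: 1915 + 276 = 2191
Selection 12: 2191 + 276 = 2467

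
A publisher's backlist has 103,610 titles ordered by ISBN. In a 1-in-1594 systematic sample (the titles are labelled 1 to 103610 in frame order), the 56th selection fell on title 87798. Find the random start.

k = 1594
r = 87798 − (56−1)×1594 = 87798 − 87670 = 128

128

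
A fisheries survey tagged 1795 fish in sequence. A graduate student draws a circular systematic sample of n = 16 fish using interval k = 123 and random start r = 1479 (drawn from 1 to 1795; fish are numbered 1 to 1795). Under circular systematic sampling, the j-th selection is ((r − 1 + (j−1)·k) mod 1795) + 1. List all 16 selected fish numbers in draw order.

1479, 1602, 1725, 53, 176, 299, 422, 545, 668, 791, 914, 1037, 1160, 1283, 1406, 1529

Selection 1: 1479
Selection 2: 1479 + 123 = 1602
Selection 3: 1602 + 123 = 1725
Selection 4: 1725 + 123 = 1848 → 1848 − 1795 = 53
Selection 5: 53 + 123 = 176
Selection 6: 176 + 123 = 299
Selection 7: 299 + 123 = 422
Selection 8: 422 + 123 = 545
Selection 9: 545 + 123 = 668
Selection 10: 668 + 123 = 791
Selection 11: 791 + 123 = 914
Selection 12: 914 + 123 = 1037
Selection 13: 1037 + 123 = 1160
Selection 14: 1160 + 123 = 1283
Selection 15: 1283 + 123 = 1406
Selection 16: 1406 + 123 = 1529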